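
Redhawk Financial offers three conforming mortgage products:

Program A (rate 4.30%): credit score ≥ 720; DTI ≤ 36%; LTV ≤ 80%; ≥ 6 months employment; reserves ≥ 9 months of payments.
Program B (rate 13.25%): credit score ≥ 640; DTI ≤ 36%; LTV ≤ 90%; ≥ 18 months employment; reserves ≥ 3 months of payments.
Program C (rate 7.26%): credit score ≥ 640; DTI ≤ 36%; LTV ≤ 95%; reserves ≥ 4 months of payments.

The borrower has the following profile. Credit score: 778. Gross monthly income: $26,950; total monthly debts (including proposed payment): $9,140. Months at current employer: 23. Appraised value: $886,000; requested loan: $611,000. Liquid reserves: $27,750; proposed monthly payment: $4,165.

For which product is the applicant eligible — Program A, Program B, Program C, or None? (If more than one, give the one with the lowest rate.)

DTI = 9,140/26,950 = 33.9%.
LTV = 611,000/886,000 = 69%.
Reserves = 27,750/4,165 = 6.7 months.
Program A: score 778 ≥ 720; DTI 33.9% ≤ 36%; LTV 69% ≤ 80%; employment 23 ≥ 6 mo; reserves 6.7 < 9 mo → does not qualify.
Program B: score 778 ≥ 640; DTI 33.9% ≤ 36%; LTV 69% ≤ 90%; employment 23 ≥ 18 mo; reserves 6.7 ≥ 3 mo → qualifies.
Program C: score 778 ≥ 640; DTI 33.9% ≤ 36%; LTV 69% ≤ 95%; reserves 6.7 ≥ 4 mo → qualifies.
Qualifying: Program B, Program C. Lowest rate is 7.26% → Program C.

Program C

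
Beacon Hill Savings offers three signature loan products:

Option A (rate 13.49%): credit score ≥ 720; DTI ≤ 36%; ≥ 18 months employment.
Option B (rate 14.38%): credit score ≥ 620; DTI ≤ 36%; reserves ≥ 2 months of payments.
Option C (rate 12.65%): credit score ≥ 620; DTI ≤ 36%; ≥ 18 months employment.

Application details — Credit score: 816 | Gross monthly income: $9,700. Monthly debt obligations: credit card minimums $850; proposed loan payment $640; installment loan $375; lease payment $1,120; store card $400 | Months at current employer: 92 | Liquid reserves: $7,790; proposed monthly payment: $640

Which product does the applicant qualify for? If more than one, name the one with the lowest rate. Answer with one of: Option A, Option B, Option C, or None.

Option C

Total debts = (850 + 640 + 375 + 1,120 + 400) = 3,385; DTI = 3,385/9,700 = 34.9%.
Reserves = 7,790/640 = 12.2 months.
Option A: score 816 ≥ 720; DTI 34.9% ≤ 36%; employment 92 ≥ 18 mo → qualifies.
Option B: score 816 ≥ 620; DTI 34.9% ≤ 36%; reserves 12.2 ≥ 2 mo → qualifies.
Option C: score 816 ≥ 620; DTI 34.9% ≤ 36%; employment 92 ≥ 18 mo → qualifies.
Qualifying: Option A, Option B, Option C. Lowest rate is 12.65% → Option C.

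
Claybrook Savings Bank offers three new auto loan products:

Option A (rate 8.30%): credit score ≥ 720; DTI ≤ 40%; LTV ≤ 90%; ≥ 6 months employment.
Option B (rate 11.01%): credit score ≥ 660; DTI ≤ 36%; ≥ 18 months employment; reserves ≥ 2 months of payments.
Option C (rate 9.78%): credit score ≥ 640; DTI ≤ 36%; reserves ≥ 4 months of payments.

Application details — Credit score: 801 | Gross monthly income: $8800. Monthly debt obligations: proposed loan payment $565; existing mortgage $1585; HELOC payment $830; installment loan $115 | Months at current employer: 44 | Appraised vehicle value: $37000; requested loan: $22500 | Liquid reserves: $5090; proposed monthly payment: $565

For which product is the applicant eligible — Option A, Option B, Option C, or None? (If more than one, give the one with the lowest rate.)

Option A

Total debts = (565 + 1,585 + 830 + 115) = 3,095; DTI = 3,095/8,800 = 35.2%.
LTV = 22,500/37,000 = 60.8%.
Reserves = 5,090/565 = 9.0 months.
Option A: score 801 ≥ 720; DTI 35.2% ≤ 40%; LTV 60.8% ≤ 90%; employment 44 ≥ 6 mo → qualifies.
Option B: score 801 ≥ 660; DTI 35.2% ≤ 36%; employment 44 ≥ 18 mo; reserves 9.0 ≥ 2 mo → qualifies.
Option C: score 801 ≥ 640; DTI 35.2% ≤ 36%; reserves 9.0 ≥ 4 mo → qualifies.
Qualifying: Option A, Option B, Option C. Lowest rate is 8.30% → Option A.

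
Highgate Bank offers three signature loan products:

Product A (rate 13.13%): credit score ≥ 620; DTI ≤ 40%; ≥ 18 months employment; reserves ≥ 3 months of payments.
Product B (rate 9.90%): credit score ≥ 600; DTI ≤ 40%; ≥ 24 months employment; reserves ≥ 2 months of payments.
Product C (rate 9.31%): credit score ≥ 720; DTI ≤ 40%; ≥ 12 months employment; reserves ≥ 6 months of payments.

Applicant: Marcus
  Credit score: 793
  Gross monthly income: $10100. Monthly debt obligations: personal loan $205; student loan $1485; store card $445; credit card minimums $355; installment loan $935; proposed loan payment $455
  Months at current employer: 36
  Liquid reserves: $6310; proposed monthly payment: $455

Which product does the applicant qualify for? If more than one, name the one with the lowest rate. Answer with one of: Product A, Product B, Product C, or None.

Total debts = (205 + 1,485 + 445 + 355 + 935 + 455) = 3,880; DTI = 3,880/10,100 = 38.4%.
Reserves = 6,310/455 = 13.9 months.
Product A: score 793 ≥ 620; DTI 38.4% ≤ 40%; employment 36 ≥ 18 mo; reserves 13.9 ≥ 3 mo → qualifies.
Product B: score 793 ≥ 600; DTI 38.4% ≤ 40%; employment 36 ≥ 24 mo; reserves 13.9 ≥ 2 mo → qualifies.
Product C: score 793 ≥ 720; DTI 38.4% ≤ 40%; employment 36 ≥ 12 mo; reserves 13.9 ≥ 6 mo → qualifies.
Qualifying: Product A, Product B, Product C. Lowest rate is 9.31% → Product C.

Product C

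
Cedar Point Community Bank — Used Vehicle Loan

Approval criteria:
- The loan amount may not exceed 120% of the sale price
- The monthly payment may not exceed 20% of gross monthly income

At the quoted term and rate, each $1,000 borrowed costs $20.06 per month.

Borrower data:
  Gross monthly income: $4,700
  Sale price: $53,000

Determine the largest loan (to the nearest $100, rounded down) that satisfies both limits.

$46,800

Payment cap: 20% × $4,700 = $940/month.
At $20.06 per $1,000, that supports 940/20.06 × 1,000 ≈ $46,859 → $46,800.
LTV cap: 120% × $53,000 = $63,600 → $63,600.
Binding constraint: payment-to-income.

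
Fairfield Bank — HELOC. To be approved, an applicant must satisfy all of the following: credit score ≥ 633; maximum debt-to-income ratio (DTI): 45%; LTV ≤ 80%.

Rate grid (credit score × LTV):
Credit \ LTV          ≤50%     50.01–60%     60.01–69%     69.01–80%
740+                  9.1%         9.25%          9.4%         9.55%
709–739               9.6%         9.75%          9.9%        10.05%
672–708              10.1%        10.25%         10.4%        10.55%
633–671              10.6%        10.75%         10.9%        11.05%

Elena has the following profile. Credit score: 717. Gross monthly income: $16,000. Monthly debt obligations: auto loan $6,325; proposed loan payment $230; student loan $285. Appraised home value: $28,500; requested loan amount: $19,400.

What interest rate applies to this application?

9.9%

Credit score 717 ≥ 633; Total monthly debts = (6,325 + 230 + 285) = 6,840. DTI: 6,840 ÷ 16,000 = 42.8%, within the 45% cap
Loan-to-value = 19,400/28,500 = 68.1% — pass (80% max)
Credit 717 → row 709–739; LTV 68.1% → column 60.01–69%. Grid cell → 9.9%.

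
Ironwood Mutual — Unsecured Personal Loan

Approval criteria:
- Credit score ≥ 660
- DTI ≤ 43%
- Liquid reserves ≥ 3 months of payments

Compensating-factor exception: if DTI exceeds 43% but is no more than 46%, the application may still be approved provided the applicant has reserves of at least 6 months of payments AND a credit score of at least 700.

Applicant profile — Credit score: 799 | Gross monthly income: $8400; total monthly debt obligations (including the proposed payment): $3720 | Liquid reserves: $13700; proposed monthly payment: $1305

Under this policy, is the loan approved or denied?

Approved

Credit score 799 ≥ 660 (meets base)
DTI = 3,720/8,400 = 44.3% > 43% — standard DTI limit exceeded.
Reserves = 13,700/1,305 = 10.5 months ≥ 3
DTI 44.3% is within the 43%–46% exception band; checking compensating factors.
Reserves 10.5 ≥ 6 months; credit score 799 ≥ 700.
Both compensating conditions met → exception applies.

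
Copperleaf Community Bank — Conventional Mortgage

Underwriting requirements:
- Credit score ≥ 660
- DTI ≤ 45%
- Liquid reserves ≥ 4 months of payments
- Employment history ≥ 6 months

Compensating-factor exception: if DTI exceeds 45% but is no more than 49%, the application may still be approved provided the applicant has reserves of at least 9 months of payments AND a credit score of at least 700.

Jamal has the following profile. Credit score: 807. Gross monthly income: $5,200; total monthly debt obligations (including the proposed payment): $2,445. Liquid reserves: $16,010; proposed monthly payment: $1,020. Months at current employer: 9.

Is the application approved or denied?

Credit score 807 ≥ 660 (meets base)
DTI: 2,445 ÷ 5,200 = 47%, over the 45% base limit.
Liquid reserves cover 16,010/1,020 = 15.7 months — ≥ 4 required
Employment 9 ≥ 6 months
DTI 47% is within the 45%–49% exception band; checking compensating factors.
Reserves 15.7 ≥ 9 months; credit score 807 ≥ 700.
Both override conditions satisfied; DTI exception granted.

Approved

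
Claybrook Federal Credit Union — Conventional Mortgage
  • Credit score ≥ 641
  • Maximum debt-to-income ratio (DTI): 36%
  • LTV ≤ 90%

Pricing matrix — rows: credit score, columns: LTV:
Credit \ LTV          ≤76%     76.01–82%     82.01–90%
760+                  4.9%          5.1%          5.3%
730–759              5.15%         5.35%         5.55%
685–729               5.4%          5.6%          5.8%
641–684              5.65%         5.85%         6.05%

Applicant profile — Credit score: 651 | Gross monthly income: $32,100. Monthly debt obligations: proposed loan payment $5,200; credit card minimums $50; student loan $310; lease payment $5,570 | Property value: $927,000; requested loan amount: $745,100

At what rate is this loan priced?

Credit score 651 ≥ 641; Total monthly debts = (5,200 + 50 + 310 + 5,570) = 11,130. Debt-to-income = 11,130/32,100 = 34.7% — meets 36% limit
LTV: 745,100 ÷ 927,000 = 80.4%, within 90% cap
Credit 651 → row 641–684; LTV 80.4% → column 76.01–82%. Grid cell → 5.85%.

5.85%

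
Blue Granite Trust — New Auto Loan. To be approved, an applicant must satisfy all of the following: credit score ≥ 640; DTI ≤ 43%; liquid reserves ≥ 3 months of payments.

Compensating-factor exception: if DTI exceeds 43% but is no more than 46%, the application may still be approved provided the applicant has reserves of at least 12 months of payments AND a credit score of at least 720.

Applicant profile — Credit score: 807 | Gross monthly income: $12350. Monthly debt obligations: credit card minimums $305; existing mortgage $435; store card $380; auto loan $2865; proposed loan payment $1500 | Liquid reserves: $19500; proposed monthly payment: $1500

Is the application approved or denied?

Credit score 807 ≥ 640 (meets base)
Total debts = (305 + 435 + 380 + 2,865 + 1,500) = 5,485. DTI = 5,485/12,350 = 44.4% > 43% — standard DTI limit exceeded.
Liquid reserves cover 19,500/1,500 = 13.0 months — ≥ 3 required
DTI 44.4% is within the 43%–46% exception band; checking compensating factors.
Override check — reserves: 13.0 mo (ok); score: 807 (ok).
Both override conditions satisfied; DTI exception granted.

Approved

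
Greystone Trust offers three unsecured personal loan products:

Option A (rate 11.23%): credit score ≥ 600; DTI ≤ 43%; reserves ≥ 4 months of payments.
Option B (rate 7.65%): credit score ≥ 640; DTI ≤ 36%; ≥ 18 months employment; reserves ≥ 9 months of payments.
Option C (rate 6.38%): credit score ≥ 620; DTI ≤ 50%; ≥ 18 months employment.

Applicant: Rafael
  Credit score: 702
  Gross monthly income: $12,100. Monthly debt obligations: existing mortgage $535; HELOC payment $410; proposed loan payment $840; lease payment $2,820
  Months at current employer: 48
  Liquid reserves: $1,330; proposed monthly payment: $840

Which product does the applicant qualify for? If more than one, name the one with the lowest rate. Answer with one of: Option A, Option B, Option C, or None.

Total debts = (535 + 410 + 840 + 2,820) = 4,605; DTI = 4,605/12,100 = 38.1%.
Reserves = 1,330/840 = 1.6 months.
Option A: score 702 ≥ 600; DTI 38.1% ≤ 43%; reserves 1.6 < 4 mo → does not qualify.
Option B: score 702 ≥ 640; DTI 38.1% > 36%; employment 48 ≥ 18 mo; reserves 1.6 < 9 mo → does not qualify.
Option C: score 702 ≥ 620; DTI 38.1% ≤ 50%; employment 48 ≥ 18 mo → qualifies.

Option C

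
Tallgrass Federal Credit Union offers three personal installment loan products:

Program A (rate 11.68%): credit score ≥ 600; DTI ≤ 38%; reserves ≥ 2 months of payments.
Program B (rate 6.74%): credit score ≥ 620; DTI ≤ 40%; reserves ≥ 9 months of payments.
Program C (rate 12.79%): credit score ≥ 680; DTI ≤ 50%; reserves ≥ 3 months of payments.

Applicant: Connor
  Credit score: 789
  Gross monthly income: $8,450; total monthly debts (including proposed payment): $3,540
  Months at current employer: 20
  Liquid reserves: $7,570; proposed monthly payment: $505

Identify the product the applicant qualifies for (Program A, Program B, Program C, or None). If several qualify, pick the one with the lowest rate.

DTI = 3,540/8,450 = 41.9%.
Reserves = 7,570/505 = 15.0 months.
Program A: score 789 ≥ 600; DTI 41.9% > 38%; reserves 15.0 ≥ 2 mo → does not qualify.
Program B: score 789 ≥ 620; DTI 41.9% > 40%; reserves 15.0 ≥ 9 mo → does not qualify.
Program C: score 789 ≥ 680; DTI 41.9% ≤ 50%; reserves 15.0 ≥ 3 mo → qualifies.

Program C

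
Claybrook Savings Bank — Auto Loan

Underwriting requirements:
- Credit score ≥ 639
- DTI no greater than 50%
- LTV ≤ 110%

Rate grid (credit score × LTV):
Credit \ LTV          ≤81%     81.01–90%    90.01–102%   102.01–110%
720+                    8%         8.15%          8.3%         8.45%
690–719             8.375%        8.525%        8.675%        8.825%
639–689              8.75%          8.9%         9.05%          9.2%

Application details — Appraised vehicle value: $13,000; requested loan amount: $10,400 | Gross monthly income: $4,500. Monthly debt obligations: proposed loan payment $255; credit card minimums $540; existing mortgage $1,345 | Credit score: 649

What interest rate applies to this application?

8.75%

Credit score 649 ≥ 639; Total monthly debts = (255 + 540 + 1,345) = 2,140. Debt-to-income = 2,140/4,500 = 47.6% — meets 50% limit
Loan-to-value = 10,400/13,000 = 80% — pass (110% max)
Row: 649 falls in 639–689. Column: 80% falls in ≤81%. Rate = 8.75%.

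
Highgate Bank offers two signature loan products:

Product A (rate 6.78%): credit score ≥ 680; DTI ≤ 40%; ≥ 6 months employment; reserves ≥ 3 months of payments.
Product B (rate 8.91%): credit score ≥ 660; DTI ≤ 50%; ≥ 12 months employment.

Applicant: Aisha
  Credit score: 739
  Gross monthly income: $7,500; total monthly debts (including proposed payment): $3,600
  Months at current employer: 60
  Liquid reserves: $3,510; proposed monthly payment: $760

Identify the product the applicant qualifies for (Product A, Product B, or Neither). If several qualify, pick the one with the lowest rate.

Product B

DTI = 3,600/7,500 = 48%.
Reserves = 3,510/760 = 4.6 months.
Product A: score 739 ≥ 680; DTI 48% > 40%; employment 60 ≥ 6 mo; reserves 4.6 ≥ 3 mo → does not qualify.
Product B: score 739 ≥ 660; DTI 48% ≤ 50%; employment 60 ≥ 12 mo → qualifies.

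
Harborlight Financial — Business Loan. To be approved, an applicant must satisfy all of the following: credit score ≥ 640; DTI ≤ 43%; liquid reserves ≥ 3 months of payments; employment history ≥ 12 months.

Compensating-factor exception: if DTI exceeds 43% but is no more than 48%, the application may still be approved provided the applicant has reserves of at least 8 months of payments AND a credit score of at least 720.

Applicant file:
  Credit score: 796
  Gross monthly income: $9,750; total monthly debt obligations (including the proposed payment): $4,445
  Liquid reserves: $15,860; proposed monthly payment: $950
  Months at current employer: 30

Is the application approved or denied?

Approved

Credit score 796 ≥ 640 (meets base)
DTI: 4,445 ÷ 9,750 = 45.6%, over the 43% base limit.
Liquid reserves cover 15,860/950 = 16.7 months — ≥ 3 required
Employment 30 ≥ 12 months
45.6% falls in the override range (43%–48%), so the compensating-factor test applies.
Reserves 16.7 ≥ 8 months; credit score 796 ≥ 720.
Both override conditions satisfied; DTI exception granted.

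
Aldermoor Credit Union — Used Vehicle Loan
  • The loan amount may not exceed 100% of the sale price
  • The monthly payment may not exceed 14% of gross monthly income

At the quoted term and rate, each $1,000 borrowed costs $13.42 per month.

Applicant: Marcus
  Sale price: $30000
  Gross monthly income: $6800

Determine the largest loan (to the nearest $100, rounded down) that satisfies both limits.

$30,000

Payment cap: 14% × $6,800 = $952/month.
At $13.42 per $1,000, that supports 952/13.42 × 1,000 ≈ $70,938 → $70,900.
LTV cap: 100% × $30,000 = $30,000 → $30,000.
Binding constraint: loan-to-value.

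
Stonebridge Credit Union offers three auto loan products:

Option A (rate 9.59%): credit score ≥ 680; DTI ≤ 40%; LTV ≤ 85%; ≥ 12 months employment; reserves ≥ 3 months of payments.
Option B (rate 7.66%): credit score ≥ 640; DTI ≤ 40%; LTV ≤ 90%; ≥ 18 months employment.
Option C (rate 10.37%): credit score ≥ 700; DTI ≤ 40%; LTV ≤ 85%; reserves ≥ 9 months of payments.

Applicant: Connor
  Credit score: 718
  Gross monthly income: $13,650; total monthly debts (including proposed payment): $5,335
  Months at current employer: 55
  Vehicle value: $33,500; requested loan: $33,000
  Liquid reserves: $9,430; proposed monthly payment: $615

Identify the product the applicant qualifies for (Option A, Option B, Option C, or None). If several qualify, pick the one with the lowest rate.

DTI = 5,335/13,650 = 39.1%.
LTV = 33,000/33,500 = 98.5%.
Reserves = 9,430/615 = 15.3 months.
Option A: score 718 ≥ 680; DTI 39.1% ≤ 40%; LTV 98.5% > 85%; employment 55 ≥ 12 mo; reserves 15.3 ≥ 3 mo → does not qualify.
Option B: score 718 ≥ 640; DTI 39.1% ≤ 40%; LTV 98.5% > 90%; employment 55 ≥ 18 mo → does not qualify.
Option C: score 718 ≥ 700; DTI 39.1% ≤ 40%; LTV 98.5% > 85%; reserves 15.3 ≥ 9 mo → does not qualify.

None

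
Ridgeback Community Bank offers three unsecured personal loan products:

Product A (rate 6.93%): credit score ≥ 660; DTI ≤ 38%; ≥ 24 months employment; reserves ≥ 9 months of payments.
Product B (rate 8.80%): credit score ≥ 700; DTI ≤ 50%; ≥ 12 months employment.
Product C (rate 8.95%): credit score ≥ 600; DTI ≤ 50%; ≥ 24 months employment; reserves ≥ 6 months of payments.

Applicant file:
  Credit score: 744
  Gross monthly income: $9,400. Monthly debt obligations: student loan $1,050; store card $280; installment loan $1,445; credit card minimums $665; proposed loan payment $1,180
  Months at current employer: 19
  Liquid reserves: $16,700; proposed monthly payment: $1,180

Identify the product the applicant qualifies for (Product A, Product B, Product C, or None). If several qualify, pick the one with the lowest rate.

Product B

Total debts = (1,050 + 280 + 1,445 + 665 + 1,180) = 4,620; DTI = 4,620/9,400 = 49.1%.
Reserves = 16,700/1,180 = 14.2 months.
Product A: score 744 ≥ 660; DTI 49.1% > 38%; employment 19 < 24 mo; reserves 14.2 ≥ 9 mo → does not qualify.
Product B: score 744 ≥ 700; DTI 49.1% ≤ 50%; employment 19 ≥ 12 mo → qualifies.
Product C: score 744 ≥ 600; DTI 49.1% ≤ 50%; employment 19 < 24 mo; reserves 14.2 ≥ 6 mo → does not qualify.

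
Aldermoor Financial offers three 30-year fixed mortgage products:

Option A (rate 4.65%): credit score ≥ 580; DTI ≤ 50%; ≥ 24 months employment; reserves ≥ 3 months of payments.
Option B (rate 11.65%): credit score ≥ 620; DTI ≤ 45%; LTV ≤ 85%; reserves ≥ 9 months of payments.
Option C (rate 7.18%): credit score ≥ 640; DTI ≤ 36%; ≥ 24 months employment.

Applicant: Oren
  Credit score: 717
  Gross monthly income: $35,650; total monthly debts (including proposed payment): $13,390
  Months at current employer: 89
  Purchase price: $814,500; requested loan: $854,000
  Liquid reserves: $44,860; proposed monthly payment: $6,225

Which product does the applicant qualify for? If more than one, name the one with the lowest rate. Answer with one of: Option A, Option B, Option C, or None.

DTI = 13,390/35,650 = 37.6%.
LTV = 854,000/814,500 = 104.8%.
Reserves = 44,860/6,225 = 7.2 months.
Option A: score 717 ≥ 580; DTI 37.6% ≤ 50%; employment 89 ≥ 24 mo; reserves 7.2 ≥ 3 mo → qualifies.
Option B: score 717 ≥ 620; DTI 37.6% ≤ 45%; LTV 104.8% > 85%; reserves 7.2 < 9 mo → does not qualify.
Option C: score 717 ≥ 640; DTI 37.6% > 36%; employment 89 ≥ 24 mo → does not qualify.

Option A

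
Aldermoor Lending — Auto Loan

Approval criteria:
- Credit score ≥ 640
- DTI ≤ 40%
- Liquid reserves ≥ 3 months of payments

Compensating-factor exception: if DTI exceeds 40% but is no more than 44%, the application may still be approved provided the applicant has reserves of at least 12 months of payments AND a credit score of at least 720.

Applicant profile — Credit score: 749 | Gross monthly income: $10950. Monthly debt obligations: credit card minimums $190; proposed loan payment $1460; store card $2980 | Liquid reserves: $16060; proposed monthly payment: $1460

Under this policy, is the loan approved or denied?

Credit score 749 ≥ 640 (meets base)
Total debts = (190 + 1,460 + 2,980) = 4,630. DTI = 4,630/10,950 = 42.3% > 40% — standard DTI limit exceeded.
Reserves: 16,060 ÷ 1,460 = 11.0 months (meets 3-month minimum)
DTI 42.3% is within the 40%–44% exception band; checking compensating factors.
Reserves 11.0 < 12 months; credit score 749 ≥ 720.
Compensating-factor requirement not fully met.

Denied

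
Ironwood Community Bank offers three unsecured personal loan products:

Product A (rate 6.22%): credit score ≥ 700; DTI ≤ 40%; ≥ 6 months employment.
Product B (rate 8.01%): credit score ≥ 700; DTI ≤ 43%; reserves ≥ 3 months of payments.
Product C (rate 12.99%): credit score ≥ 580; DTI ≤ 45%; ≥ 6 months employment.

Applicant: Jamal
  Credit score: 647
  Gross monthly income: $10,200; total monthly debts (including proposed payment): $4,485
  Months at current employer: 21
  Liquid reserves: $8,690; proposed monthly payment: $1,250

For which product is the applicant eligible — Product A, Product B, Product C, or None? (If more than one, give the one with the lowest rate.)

Product C

DTI = 4,485/10,200 = 44%.
Reserves = 8,690/1,250 = 7.0 months.
Product A: score 647 < 700; DTI 44% > 40%; employment 21 ≥ 6 mo → does not qualify.
Product B: score 647 < 700; DTI 44% > 43%; reserves 7.0 ≥ 3 mo → does not qualify.
Product C: score 647 ≥ 580; DTI 44% ≤ 45%; employment 21 ≥ 6 mo → qualifies.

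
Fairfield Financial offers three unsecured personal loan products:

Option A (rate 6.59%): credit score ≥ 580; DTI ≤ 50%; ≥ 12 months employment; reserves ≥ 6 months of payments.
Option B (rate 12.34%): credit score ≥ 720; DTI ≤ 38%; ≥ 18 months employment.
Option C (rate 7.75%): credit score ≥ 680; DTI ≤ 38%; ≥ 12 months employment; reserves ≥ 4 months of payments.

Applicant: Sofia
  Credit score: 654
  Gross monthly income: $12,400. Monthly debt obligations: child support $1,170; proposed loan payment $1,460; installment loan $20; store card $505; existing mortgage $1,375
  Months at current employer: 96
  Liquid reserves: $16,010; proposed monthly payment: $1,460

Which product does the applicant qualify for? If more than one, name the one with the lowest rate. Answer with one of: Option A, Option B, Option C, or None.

Option A

Total debts = (1,170 + 1,460 + 20 + 505 + 1,375) = 4,530; DTI = 4,530/12,400 = 36.5%.
Reserves = 16,010/1,460 = 11.0 months.
Option A: score 654 ≥ 580; DTI 36.5% ≤ 50%; employment 96 ≥ 12 mo; reserves 11.0 ≥ 6 mo → qualifies.
Option B: score 654 < 720; DTI 36.5% ≤ 38%; employment 96 ≥ 18 mo → does not qualify.
Option C: score 654 < 680; DTI 36.5% ≤ 38%; employment 96 ≥ 12 mo; reserves 11.0 ≥ 4 mo → does not qualify.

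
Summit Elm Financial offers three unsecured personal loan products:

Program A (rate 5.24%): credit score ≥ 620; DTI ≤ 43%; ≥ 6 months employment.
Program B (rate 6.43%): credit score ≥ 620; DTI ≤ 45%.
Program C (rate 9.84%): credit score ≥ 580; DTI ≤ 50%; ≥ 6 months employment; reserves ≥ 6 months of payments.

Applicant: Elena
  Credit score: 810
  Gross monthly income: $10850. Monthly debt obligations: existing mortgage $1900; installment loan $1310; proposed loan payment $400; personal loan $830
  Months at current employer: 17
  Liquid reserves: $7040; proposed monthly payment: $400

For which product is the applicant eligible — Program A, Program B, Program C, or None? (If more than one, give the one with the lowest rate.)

Program A

Total debts = (1,900 + 1,310 + 400 + 830) = 4,440; DTI = 4,440/10,850 = 40.9%.
Reserves = 7,040/400 = 17.6 months.
Program A: score 810 ≥ 620; DTI 40.9% ≤ 43%; employment 17 ≥ 6 mo → qualifies.
Program B: score 810 ≥ 620; DTI 40.9% ≤ 45% → qualifies.
Program C: score 810 ≥ 580; DTI 40.9% ≤ 50%; employment 17 ≥ 6 mo; reserves 17.6 ≥ 6 mo → qualifies.
Qualifying: Program A, Program B, Program C. Lowest rate is 5.24% → Program A.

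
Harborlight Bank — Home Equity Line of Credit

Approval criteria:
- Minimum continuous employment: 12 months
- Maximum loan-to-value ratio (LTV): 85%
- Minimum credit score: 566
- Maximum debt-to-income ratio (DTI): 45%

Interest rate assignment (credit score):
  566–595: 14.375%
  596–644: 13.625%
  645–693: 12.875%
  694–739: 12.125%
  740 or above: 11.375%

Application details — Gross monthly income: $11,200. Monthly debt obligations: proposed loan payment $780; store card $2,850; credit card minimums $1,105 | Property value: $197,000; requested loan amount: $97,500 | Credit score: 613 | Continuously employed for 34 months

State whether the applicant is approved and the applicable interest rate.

Approved at 13.625%

Credit score 613 ≥ 566 (meets minimum)
Employment 34 ≥ 12 months
Total monthly debts = (780 + 2,850 + 1,105) = 4,735. DTI = 4,735/11,200 = 42.3% ≤ 45%
Loan-to-value = 97,500/197,000 = 49.5% — pass (85% max)
All requirements met. Score 613 falls in the 596–644 tier → 13.625%.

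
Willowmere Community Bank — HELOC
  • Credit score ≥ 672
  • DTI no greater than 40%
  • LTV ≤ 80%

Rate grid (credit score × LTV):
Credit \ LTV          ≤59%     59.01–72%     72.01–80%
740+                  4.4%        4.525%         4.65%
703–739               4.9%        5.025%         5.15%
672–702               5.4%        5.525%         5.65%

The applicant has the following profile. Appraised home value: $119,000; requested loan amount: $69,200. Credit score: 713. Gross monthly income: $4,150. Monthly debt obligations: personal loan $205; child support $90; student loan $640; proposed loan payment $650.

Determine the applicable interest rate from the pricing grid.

4.9%

Credit score 713 ≥ 672; Total monthly debts = (205 + 90 + 640 + 650) = 1,585. Debt-to-income = 1,585/4,150 = 38.2% — meets 40% limit
LTV: 69,200 ÷ 119,000 = 58.2%, within 80% cap
Row: 713 falls in 703–739. Column: 58.2% falls in ≤59%. Rate = 4.9%.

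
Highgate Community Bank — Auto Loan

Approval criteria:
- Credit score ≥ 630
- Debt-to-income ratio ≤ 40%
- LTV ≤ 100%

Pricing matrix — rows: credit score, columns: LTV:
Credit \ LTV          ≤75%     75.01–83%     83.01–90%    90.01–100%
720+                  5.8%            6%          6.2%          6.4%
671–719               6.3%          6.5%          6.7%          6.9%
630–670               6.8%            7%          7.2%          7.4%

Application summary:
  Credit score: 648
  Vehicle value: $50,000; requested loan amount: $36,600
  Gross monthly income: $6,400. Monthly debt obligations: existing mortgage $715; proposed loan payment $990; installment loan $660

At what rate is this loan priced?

6.8%

Credit score 648 ≥ 630; Total monthly debts = (715 + 990 + 660) = 2,365. Debt-to-income = 2,365/6,400 = 37% — meets 40% limit
LTV: 36,600 ÷ 50,000 = 73.2%, within 100% cap
Row: 648 falls in 630–670. Column: 73.2% falls in ≤75%. Rate = 6.8%.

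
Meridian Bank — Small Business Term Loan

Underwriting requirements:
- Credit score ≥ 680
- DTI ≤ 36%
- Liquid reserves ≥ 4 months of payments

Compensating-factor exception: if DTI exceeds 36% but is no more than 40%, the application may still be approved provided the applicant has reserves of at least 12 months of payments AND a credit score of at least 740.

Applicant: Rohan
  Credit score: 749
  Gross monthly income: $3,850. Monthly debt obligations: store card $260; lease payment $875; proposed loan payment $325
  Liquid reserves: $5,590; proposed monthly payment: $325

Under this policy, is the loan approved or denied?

Approved

Credit score 749 ≥ 680 (meets base)
Total debts = (260 + 875 + 325) = 1,460. DTI: 1,460 ÷ 3,850 = 37.9%, over the 36% base limit.
Reserves: 5,590 ÷ 325 = 17.2 months (meets 4-month minimum)
37.9% falls in the override range (36%–40%), so the compensating-factor test applies.
Override check — reserves: 17.2 mo (ok); score: 749 (ok).
Both override conditions satisfied; DTI exception granted.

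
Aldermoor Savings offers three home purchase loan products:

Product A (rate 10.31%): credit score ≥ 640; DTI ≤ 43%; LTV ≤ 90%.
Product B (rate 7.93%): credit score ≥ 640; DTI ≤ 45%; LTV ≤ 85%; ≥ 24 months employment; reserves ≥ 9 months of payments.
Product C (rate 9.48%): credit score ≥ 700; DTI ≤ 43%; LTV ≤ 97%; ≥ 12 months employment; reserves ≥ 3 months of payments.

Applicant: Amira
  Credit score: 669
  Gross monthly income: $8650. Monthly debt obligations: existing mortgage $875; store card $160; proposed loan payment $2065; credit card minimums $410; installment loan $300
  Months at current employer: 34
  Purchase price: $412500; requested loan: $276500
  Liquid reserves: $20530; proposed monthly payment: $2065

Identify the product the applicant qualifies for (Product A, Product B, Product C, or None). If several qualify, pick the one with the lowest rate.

Product B

Total debts = (875 + 160 + 2,065 + 410 + 300) = 3,810; DTI = 3,810/8,650 = 44%.
LTV = 276,500/412,500 = 67%.
Reserves = 20,530/2,065 = 9.9 months.
Product A: score 669 ≥ 640; DTI 44% > 43%; LTV 67% ≤ 90% → does not qualify.
Product B: score 669 ≥ 640; DTI 44% ≤ 45%; LTV 67% ≤ 85%; employment 34 ≥ 24 mo; reserves 9.9 ≥ 9 mo → qualifies.
Product C: score 669 < 700; DTI 44% > 43%; LTV 67% ≤ 97%; employment 34 ≥ 12 mo; reserves 9.9 ≥ 3 mo → does not qualify.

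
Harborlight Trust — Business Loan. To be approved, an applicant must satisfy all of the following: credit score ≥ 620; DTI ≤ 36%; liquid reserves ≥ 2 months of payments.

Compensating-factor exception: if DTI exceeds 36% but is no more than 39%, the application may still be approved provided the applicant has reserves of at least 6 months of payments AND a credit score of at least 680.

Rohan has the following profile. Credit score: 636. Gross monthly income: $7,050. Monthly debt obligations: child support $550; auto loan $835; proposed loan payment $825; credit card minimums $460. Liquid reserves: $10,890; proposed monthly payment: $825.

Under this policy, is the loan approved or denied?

Credit score 636 ≥ 620 (meets base)
Total debts = (550 + 835 + 825 + 460) = 2,670. DTI: 2,670 ÷ 7,050 = 37.9%, over the 36% base limit.
Reserves = 10,890/825 = 13.2 months ≥ 2
37.9% falls in the override range (36%–39%), so the compensating-factor test applies.
Override check — reserves: 13.2 mo (ok); score: 636 (below 680).
Compensating-factor requirement not fully met.

Denied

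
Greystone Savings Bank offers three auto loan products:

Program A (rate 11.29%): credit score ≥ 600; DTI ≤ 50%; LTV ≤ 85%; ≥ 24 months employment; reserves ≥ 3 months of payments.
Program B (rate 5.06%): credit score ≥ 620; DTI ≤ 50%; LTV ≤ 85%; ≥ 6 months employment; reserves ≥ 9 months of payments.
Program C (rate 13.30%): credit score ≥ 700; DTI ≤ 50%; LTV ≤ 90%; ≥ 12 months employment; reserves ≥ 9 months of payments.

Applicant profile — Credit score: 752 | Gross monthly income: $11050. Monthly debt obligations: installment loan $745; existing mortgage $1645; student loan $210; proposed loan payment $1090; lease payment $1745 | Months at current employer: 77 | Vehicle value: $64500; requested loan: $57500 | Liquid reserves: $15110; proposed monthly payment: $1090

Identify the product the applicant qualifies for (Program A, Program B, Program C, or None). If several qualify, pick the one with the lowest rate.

Total debts = (745 + 1,645 + 210 + 1,090 + 1,745) = 5,435; DTI = 5,435/11,050 = 49.2%.
LTV = 57,500/64,500 = 89.1%.
Reserves = 15,110/1,090 = 13.9 months.
Program A: score 752 ≥ 600; DTI 49.2% ≤ 50%; LTV 89.1% > 85%; employment 77 ≥ 24 mo; reserves 13.9 ≥ 3 mo → does not qualify.
Program B: score 752 ≥ 620; DTI 49.2% ≤ 50%; LTV 89.1% > 85%; employment 77 ≥ 6 mo; reserves 13.9 ≥ 9 mo → does not qualify.
Program C: score 752 ≥ 700; DTI 49.2% ≤ 50%; LTV 89.1% ≤ 90%; employment 77 ≥ 12 mo; reserves 13.9 ≥ 9 mo → qualifies.

Program C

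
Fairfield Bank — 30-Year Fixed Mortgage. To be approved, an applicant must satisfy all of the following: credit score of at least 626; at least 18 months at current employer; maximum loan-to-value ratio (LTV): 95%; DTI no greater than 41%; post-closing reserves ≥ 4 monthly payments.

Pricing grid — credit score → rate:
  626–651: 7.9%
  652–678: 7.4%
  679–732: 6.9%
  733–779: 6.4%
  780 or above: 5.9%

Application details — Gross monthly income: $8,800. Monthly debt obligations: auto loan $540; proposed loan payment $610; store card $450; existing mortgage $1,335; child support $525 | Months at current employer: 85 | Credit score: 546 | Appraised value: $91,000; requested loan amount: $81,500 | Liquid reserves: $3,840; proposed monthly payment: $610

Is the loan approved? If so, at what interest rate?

Denied

Credit score 546 < 626 (below minimum)
Total monthly debts = (540 + 610 + 450 + 1,335 + 525) = 3,460. Debt-to-income = 3,460/8,800 = 39.3% — meets 41% limit
Reserves = 3,840/610 = 6.3 months ≥ 4
Employment 85 ≥ 18 months
LTV = 81,500/91,000 = 89.6% ≤ 95%
Not all requirements met → denied.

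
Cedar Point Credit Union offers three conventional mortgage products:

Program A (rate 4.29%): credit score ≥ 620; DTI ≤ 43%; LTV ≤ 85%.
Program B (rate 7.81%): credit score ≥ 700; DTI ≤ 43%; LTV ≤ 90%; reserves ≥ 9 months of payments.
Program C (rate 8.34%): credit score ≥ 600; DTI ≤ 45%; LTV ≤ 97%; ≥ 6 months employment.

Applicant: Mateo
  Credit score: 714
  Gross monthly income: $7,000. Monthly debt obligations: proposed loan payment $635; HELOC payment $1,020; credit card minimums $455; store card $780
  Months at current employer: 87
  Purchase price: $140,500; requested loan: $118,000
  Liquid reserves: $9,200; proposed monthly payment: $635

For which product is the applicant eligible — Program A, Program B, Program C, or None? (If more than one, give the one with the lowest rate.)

Total debts = (635 + 1,020 + 455 + 780) = 2,890; DTI = 2,890/7,000 = 41.3%.
LTV = 118,000/140,500 = 84%.
Reserves = 9,200/635 = 14.5 months.
Program A: score 714 ≥ 620; DTI 41.3% ≤ 43%; LTV 84% ≤ 85% → qualifies.
Program B: score 714 ≥ 700; DTI 41.3% ≤ 43%; LTV 84% ≤ 90%; reserves 14.5 ≥ 9 mo → qualifies.
Program C: score 714 ≥ 600; DTI 41.3% ≤ 45%; LTV 84% ≤ 97%; employment 87 ≥ 6 mo → qualifies.
Qualifying: Program A, Program B, Program C. Lowest rate is 4.29% → Program A.

Program A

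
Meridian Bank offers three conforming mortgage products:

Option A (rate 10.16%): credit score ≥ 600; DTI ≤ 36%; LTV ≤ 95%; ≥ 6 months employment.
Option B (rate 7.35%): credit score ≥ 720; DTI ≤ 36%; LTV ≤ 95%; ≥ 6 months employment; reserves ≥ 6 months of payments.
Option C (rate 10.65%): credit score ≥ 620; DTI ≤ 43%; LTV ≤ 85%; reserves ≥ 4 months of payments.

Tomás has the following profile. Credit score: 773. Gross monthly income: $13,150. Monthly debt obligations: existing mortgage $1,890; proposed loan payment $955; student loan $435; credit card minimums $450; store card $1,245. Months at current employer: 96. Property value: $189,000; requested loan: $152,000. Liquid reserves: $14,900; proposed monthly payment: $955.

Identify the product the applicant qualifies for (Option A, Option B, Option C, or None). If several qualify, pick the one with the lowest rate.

Option C

Total debts = (1,890 + 955 + 435 + 450 + 1,245) = 4,975; DTI = 4,975/13,150 = 37.8%.
LTV = 152,000/189,000 = 80.4%.
Reserves = 14,900/955 = 15.6 months.
Option A: score 773 ≥ 600; DTI 37.8% > 36%; LTV 80.4% ≤ 95%; employment 96 ≥ 6 mo → does not qualify.
Option B: score 773 ≥ 720; DTI 37.8% > 36%; LTV 80.4% ≤ 95%; employment 96 ≥ 6 mo; reserves 15.6 ≥ 6 mo → does not qualify.
Option C: score 773 ≥ 620; DTI 37.8% ≤ 43%; LTV 80.4% ≤ 85%; reserves 15.6 ≥ 4 mo → qualifies.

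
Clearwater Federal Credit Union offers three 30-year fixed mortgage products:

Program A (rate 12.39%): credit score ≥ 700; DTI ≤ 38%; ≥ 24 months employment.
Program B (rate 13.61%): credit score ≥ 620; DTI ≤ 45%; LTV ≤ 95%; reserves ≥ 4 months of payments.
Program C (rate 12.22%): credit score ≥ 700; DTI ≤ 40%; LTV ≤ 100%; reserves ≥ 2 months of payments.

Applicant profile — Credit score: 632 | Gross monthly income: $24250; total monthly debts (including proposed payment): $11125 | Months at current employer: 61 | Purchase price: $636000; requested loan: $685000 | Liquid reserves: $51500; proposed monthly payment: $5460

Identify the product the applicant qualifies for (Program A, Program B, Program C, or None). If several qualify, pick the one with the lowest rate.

None

DTI = 11,125/24,250 = 45.9%.
LTV = 685,000/636,000 = 107.7%.
Reserves = 51,500/5,460 = 9.4 months.
Program A: score 632 < 700; DTI 45.9% > 38%; employment 61 ≥ 24 mo → does not qualify.
Program B: score 632 ≥ 620; DTI 45.9% > 45%; LTV 107.7% > 95%; reserves 9.4 ≥ 4 mo → does not qualify.
Program C: score 632 < 700; DTI 45.9% > 40%; LTV 107.7% > 100%; reserves 9.4 ≥ 2 mo → does not qualify.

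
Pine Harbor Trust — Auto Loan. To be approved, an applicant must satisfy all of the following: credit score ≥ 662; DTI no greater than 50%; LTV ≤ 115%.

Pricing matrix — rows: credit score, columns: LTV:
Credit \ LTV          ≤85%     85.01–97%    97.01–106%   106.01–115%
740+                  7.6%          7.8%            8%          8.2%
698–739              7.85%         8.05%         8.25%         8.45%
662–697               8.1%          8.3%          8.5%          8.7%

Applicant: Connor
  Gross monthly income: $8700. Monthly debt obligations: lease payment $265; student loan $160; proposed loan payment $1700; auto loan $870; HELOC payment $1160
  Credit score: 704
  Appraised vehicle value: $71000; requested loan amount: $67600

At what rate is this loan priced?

8.05%

Credit score 704 ≥ 662; Total monthly debts = (265 + 160 + 1,700 + 870 + 1,160) = 4,155. DTI = 4,155/8,700 = 47.8% ≤ 50%
LTV = 67,600/71,000 = 95.2% ≤ 115%
Credit 704 → row 698–739; LTV 95.2% → column 85.01–97%. Grid cell → 8.05%.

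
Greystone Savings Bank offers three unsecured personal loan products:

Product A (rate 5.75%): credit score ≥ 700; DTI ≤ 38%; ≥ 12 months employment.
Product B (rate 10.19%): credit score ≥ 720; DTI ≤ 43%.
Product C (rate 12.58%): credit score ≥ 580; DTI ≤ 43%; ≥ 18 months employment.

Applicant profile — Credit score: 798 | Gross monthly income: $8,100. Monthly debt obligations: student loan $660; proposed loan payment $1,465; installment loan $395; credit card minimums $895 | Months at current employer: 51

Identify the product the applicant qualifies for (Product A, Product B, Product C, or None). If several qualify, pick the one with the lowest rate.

Product B

Total debts = (660 + 1,465 + 395 + 895) = 3,415; DTI = 3,415/8,100 = 42.2%.
Product A: score 798 ≥ 700; DTI 42.2% > 38%; employment 51 ≥ 12 mo → does not qualify.
Product B: score 798 ≥ 720; DTI 42.2% ≤ 43% → qualifies.
Product C: score 798 ≥ 580; DTI 42.2% ≤ 43%; employment 51 ≥ 18 mo → qualifies.
Qualifying: Product B, Product C. Lowest rate is 10.19% → Product B.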